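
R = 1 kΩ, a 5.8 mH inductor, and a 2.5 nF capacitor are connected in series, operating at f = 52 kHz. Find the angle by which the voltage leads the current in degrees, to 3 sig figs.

ω = 2πf = 326700 rad/s
X_L = ωL = 1900 Ω
X_C = 1/(ωC) = 1220 Ω
Net reactance X = X_L − X_C = 671 Ω
Z = 1000 + j671 Ω
|Z| = √(1000² + 671²) = 1200 Ω
∠Z = arctan(671/1000) = 33.9°

33.9°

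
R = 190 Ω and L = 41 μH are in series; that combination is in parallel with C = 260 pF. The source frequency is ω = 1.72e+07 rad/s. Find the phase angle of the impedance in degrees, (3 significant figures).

X_L = ωL = 705 Ω
X_C = 1/(ωC) = 224 Ω
Branch 1 (R+jX_L): Z₁ = 190 + j705 Ω, |Z₁| = 730 Ω
Branch 2 (−jX_C): Z₂ = −j224 Ω
Parallel: Z = Z₁Z₂/(Z₁+Z₂), |Z| = 315 Ω, ∠Z = -83.5°

-83.5°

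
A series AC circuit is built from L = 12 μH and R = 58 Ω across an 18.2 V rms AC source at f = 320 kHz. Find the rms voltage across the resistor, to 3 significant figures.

ω = 2πf = 2.011e+06 rad/s
X_L = ωL = 24.1 Ω
Z = 58.0 + j24.1 Ω
|Z| = √(58.0² + 24.1²) = 62.8 Ω
I = V/|Z| = 290 mA
V_R = I·|Z_R| = 0.290 × 58.0 = 16.8 V

16.8 V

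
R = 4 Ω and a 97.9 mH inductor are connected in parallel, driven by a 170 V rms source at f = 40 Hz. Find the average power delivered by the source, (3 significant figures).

ω = 2πf = 251.3 rad/s
X_L = ωL = 24.6 Ω
Parallel: admittances add. Y = 1/R + 1/(jωL)
Y = (0.250 − j0.0406) S
|Y| = 0.253 S → |Z| = 1/|Y| = 3.95 Ω, ∠Z = −∠Y = 9.23°
I = V/|Z| = 43.1 A
P = VI cos φ = 170 × 43.1 × cos(9.23°) = 7.22 kW

7.22 kW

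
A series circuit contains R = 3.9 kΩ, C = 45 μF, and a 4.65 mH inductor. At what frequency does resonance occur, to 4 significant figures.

347.9 Hz

ω₀ = 1/√(LC) = 1/√(0.00465 × 4.5e-05) = 2186 rad/s
f₀ = ω₀/(2π) = 347.9 Hz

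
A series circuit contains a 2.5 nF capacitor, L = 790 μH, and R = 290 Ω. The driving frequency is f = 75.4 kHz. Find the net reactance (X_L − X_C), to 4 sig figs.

ω = 2πf = 473800 rad/s
X_L = ωL = 374.3 Ω
X_C = 1/(ωC) = 844.3 Ω
X = 374.3 − 844.3 = -470.1 Ω

-470.1 Ω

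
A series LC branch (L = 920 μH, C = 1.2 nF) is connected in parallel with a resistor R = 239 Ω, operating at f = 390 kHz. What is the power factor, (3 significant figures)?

ω = 2πf = 2.45e+06 rad/s
X_L = ωL = 2250 Ω
X_C = 1/(ωC) = 340 Ω
Branch 1: Z₁ = R = 239 Ω
Branch 2 (series LC): Z₂ = j(X_L − X_C) = j1910 Ω
Parallel: Z = Z₁Z₂/(Z₁+Z₂), |Z| = 237 Ω, ∠Z = 7.12°
cos φ = cos(7.12°) = 0.992

0.992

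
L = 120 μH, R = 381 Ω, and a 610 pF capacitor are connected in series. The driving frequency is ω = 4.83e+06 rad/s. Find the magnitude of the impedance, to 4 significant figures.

X_L = ωL = 579.6 Ω
X_C = 1/(ωC) = 339.4 Ω
Net reactance X = X_L − X_C = 240.2 Ω
Z = 381.0 + j240.2 Ω
|Z| = √(381.0² + 240.2²) = 450.4 Ω

450.4 Ω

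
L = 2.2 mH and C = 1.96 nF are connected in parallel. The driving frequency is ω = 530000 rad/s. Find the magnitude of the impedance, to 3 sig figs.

5520 Ω

X_L = ωL = 1170 Ω
X_C = 1/(ωC) = 963 Ω
Parallel: admittances add. Y = 1/(jωL) + jωC
Y = (0 + j0.000181) S
|Y| = 0.000181 S → |Z| = 1/|Y| = 5520 Ω, ∠Z = −∠Y = -90.0°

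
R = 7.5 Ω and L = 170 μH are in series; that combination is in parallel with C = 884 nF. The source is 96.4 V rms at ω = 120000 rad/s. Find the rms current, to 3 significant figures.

X_L = ωL = 20.4 Ω
X_C = 1/(ωC) = 9.43 Ω
Branch 1 (R+jX_L): Z₁ = 7.50 + j20.4 Ω, |Z₁| = 21.7 Ω
Branch 2 (−jX_C): Z₂ = −j9.43 Ω
Parallel: Z = Z₁Z₂/(Z₁+Z₂), |Z| = 15.4 Ω, ∠Z = -75.8°
I = V/|Z| = 96.4/15.4 = 6.25 A

6.25 A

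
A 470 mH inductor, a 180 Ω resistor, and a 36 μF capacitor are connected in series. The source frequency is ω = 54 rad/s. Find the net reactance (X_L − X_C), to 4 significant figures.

X_L = ωL = 25.38 Ω
X_C = 1/(ωC) = 514.4 Ω
X = 25.38 − 514.4 = -489.0 Ω

-489.0 Ω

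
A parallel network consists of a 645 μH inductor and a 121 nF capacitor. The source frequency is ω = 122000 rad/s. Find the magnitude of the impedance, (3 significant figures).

X_L = ωL = 78.7 Ω
X_C = 1/(ωC) = 67.7 Ω
Parallel: admittances add. Y = 1/(jωL) + jωC
Y = (0 + j0.00205) S
|Y| = 0.00205 S → |Z| = 1/|Y| = 487 Ω, ∠Z = −∠Y = -90.0°

487 Ω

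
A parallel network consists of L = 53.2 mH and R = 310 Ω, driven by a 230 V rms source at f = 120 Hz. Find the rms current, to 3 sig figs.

ω = 2πf = 754.0 rad/s
X_L = ωL = 40.1 Ω
Parallel: admittances add. Y = 1/R + 1/(jωL)
Y = (0.00323 − j0.0249) S
|Y| = 0.0251 S → |Z| = 1/|Y| = 39.8 Ω, ∠Z = −∠Y = 82.6°
I = V/|Z| = 230/39.8 = 5.78 A

5.78 A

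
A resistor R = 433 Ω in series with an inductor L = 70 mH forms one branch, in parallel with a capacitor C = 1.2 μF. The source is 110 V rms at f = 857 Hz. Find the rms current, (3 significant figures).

603 mA

ω = 2πf = 5385 rad/s
X_L = ωL = 377 Ω
X_C = 1/(ωC) = 155 Ω
Branch 1 (R+jX_L): Z₁ = 433 + j377 Ω, |Z₁| = 574 Ω
Branch 2 (−jX_C): Z₂ = −j155 Ω
Parallel: Z = Z₁Z₂/(Z₁+Z₂), |Z| = 183 Ω, ∠Z = -76.1°
I = V/|Z| = 110/183 = 603 mA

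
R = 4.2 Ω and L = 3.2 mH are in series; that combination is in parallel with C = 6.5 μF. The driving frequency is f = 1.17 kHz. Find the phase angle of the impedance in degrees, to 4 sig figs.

-41.85°

ω = 2πf = 7351 rad/s
X_L = ωL = 23.52 Ω
X_C = 1/(ωC) = 20.93 Ω
Branch 1 (R+jX_L): Z₁ = 4.200 + j23.52 Ω, |Z₁| = 23.90 Ω
Branch 2 (−jX_C): Z₂ = −j20.93 Ω
Parallel: Z = Z₁Z₂/(Z₁+Z₂), |Z| = 101.3 Ω, ∠Z = -41.85°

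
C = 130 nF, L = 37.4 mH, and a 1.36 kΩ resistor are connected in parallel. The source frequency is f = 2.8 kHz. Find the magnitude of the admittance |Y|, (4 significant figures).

ω = 2πf = 17590 rad/s
X_L = ωL = 658.0 Ω
X_C = 1/(ωC) = 437.2 Ω
Parallel: admittances add. Y = 1/R + 1/(jωL) + jωC
Y = (0.0007353 + j0.0007673) S
|Y| = 0.001063 S → |Z| = 1/|Y| = 941.0 Ω, ∠Z = −∠Y = -46.22°

1.063 mS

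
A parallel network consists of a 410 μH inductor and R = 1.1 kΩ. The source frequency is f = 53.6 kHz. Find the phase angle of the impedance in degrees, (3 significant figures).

ω = 2πf = 336800 rad/s
X_L = ωL = 138 Ω
Parallel: admittances add. Y = 1/R + 1/(jωL)
Y = (0.000909 − j0.00724) S
|Y| = 0.00730 S → |Z| = 1/|Y| = 137 Ω, ∠Z = −∠Y = 82.8°

82.8°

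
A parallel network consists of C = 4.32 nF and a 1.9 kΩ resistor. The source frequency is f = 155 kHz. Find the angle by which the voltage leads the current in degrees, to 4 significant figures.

ω = 2πf = 973900 rad/s
X_C = 1/(ωC) = 237.7 Ω
Parallel: admittances add. Y = 1/R + jωC
Y = (0.0005263 + j0.004207) S
|Y| = 0.004240 S → |Z| = 1/|Y| = 235.8 Ω, ∠Z = −∠Y = -82.87°

-82.87°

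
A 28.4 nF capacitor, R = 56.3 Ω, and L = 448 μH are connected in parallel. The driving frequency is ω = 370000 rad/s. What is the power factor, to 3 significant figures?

0.970

X_L = ωL = 166 Ω
X_C = 1/(ωC) = 95.2 Ω
Parallel: admittances add. Y = 1/R + 1/(jωL) + jωC
Y = (0.0178 + j0.00448) S
|Y| = 0.0183 S → |Z| = 1/|Y| = 54.6 Ω, ∠Z = −∠Y = -14.1°
cos φ = cos(-14.1°) = 0.970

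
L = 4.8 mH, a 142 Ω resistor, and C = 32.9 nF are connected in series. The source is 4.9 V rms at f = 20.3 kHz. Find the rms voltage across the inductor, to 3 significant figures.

ω = 2πf = 127500 rad/s
X_L = ωL = 612 Ω
X_C = 1/(ωC) = 238 Ω
Net reactance X = X_L − X_C = 374 Ω
Z = 142 + j374 Ω
|Z| = √(142² + 374²) = 400 Ω
I = V/|Z| = 12.3 mA
V_L = I·|Z_L| = 0.0123 × 612 = 7.50 V

7.50 V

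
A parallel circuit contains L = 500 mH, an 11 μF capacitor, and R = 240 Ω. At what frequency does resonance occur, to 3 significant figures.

ω₀ = 1/√(LC) = 1/√(0.5 × 1.1e-05) = 426.4 rad/s
f₀ = ω₀/(2π) = 67.9 Hz

67.9 Hz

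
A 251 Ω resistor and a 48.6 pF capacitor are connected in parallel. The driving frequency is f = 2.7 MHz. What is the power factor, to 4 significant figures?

ω = 2πf = 1.696e+07 rad/s
X_C = 1/(ωC) = 1213 Ω
Parallel: admittances add. Y = 1/R + jωC
Y = (0.003984 + j0.0008245) S
|Y| = 0.004068 S → |Z| = 1/|Y| = 245.8 Ω, ∠Z = −∠Y = -11.69°
cos φ = cos(-11.69°) = 0.9793

0.9793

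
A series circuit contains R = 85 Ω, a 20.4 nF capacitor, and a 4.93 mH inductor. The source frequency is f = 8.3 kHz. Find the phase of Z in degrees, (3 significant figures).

-82.9°

ω = 2πf = 52150 rad/s
X_L = ωL = 257 Ω
X_C = 1/(ωC) = 940 Ω
Net reactance X = X_L − X_C = -683 Ω
Z = 85.0 − j683 Ω
|Z| = √(85.0² + 683²) = 688 Ω
∠Z = arctan(-683/85.0) = -82.9°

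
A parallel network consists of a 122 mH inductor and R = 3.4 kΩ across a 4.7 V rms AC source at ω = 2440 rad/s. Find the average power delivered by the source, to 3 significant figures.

6.50 mW

X_L = ωL = 298 Ω
Parallel: admittances add. Y = 1/R + 1/(jωL)
Y = (0.000294 − j0.00336) S
|Y| = 0.00337 S → |Z| = 1/|Y| = 297 Ω, ∠Z = −∠Y = 85.0°
I = V/|Z| = 15.8 mA
P = VI cos φ = 4.7 × 0.0158 × cos(85.0°) = 6.50 mW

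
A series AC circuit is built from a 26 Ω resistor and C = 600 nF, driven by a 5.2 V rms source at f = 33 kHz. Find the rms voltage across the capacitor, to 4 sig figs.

ω = 2πf = 207300 rad/s
X_C = 1/(ωC) = 8.038 Ω
Z = 26.00 − j8.038 Ω
|Z| = √(26.00² + 8.038²) = 27.21 Ω
I = V/|Z| = 191.1 mA
V_C = I·|Z_C| = 0.1911 × 8.038 = 1.536 V

1.536 V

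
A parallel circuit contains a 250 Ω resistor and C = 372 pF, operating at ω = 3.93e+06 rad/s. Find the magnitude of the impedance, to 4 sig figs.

234.8 Ω

X_C = 1/(ωC) = 684.0 Ω
Parallel: admittances add. Y = 1/R + jωC
Y = (0.004000 + j0.001462) S
|Y| = 0.004259 S → |Z| = 1/|Y| = 234.8 Ω, ∠Z = −∠Y = -20.08°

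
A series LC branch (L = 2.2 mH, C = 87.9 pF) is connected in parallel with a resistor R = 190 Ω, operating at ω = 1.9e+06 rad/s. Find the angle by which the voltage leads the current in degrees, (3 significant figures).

X_L = ωL = 4180 Ω
X_C = 1/(ωC) = 5990 Ω
Branch 1: Z₁ = R = 190 Ω
Branch 2 (series LC): Z₂ = j(X_L − X_C) = −j1810 Ω
Parallel: Z = Z₁Z₂/(Z₁+Z₂), |Z| = 189 Ω, ∠Z = -6.00°

-6.00°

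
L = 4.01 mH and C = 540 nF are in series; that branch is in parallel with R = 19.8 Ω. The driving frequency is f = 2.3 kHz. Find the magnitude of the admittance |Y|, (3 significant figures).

52.5 mS

ω = 2πf = 14450 rad/s
X_L = ωL = 57.9 Ω
X_C = 1/(ωC) = 128 Ω
Branch 1: Z₁ = R = 19.8 Ω
Branch 2 (series LC): Z₂ = j(X_L − X_C) = −j70.2 Ω
Parallel: Z = Z₁Z₂/(Z₁+Z₂), |Z| = 19.1 Ω, ∠Z = -15.8°
|Y| = 1/|Z| = 52.5 mS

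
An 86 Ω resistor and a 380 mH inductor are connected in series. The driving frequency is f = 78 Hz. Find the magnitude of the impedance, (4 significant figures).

205.1 Ω

ω = 2πf = 490.1 rad/s
X_L = ωL = 186.2 Ω
Z = 86.00 + j186.2 Ω
|Z| = √(86.00² + 186.2²) = 205.1 Ω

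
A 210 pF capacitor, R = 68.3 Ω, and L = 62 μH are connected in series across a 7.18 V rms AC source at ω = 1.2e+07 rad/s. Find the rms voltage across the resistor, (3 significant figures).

1.39 V

X_L = ωL = 744 Ω
X_C = 1/(ωC) = 397 Ω
Net reactance X = X_L − X_C = 347 Ω
Z = 68.3 + j347 Ω
|Z| = √(68.3² + 347²) = 354 Ω
I = V/|Z| = 20.3 mA
V_R = I·|Z_R| = 0.0203 × 68.3 = 1.39 V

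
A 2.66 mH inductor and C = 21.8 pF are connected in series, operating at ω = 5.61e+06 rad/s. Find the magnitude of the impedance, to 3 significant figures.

6750 Ω

X_L = ωL = 14900 Ω
X_C = 1/(ωC) = 8180 Ω
Net reactance X = X_L − X_C = 6750 Ω
Z = j6750 Ω
|Z| = √(0² + 6750²) = 6750 Ω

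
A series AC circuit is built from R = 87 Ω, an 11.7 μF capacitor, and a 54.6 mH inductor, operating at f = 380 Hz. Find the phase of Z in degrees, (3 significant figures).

ω = 2πf = 2388 rad/s
X_L = ωL = 130 Ω
X_C = 1/(ωC) = 35.8 Ω
Net reactance X = X_L − X_C = 94.6 Ω
Z = 87.0 + j94.6 Ω
|Z| = √(87.0² + 94.6²) = 128 Ω
∠Z = arctan(94.6/87.0) = 47.4°

47.4°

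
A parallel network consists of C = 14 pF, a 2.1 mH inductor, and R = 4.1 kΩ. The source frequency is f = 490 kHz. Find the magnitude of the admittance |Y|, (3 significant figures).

268 μS

ω = 2πf = 3.079e+06 rad/s
X_L = ωL = 6470 Ω
X_C = 1/(ωC) = 23200 Ω
Parallel: admittances add. Y = 1/R + 1/(jωL) + jωC
Y = (0.000244 − j0.000112) S
|Y| = 0.000268 S → |Z| = 1/|Y| = 3730 Ω, ∠Z = −∠Y = 24.6°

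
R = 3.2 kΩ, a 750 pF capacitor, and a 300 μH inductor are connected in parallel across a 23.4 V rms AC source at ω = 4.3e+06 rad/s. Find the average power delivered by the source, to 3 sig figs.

171 mW

X_L = ωL = 1290 Ω
X_C = 1/(ωC) = 310 Ω
Parallel: admittances add. Y = 1/R + 1/(jωL) + jωC
Y = (0.000313 + j0.00245) S
|Y| = 0.00247 S → |Z| = 1/|Y| = 405 Ω, ∠Z = −∠Y = -82.7°
I = V/|Z| = 57.8 mA
P = VI cos φ = 23.4 × 0.0578 × cos(-82.7°) = 171 mW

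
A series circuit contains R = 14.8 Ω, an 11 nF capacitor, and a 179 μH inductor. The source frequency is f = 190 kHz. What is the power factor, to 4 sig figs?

ω = 2πf = 1.194e+06 rad/s
X_L = ωL = 213.7 Ω
X_C = 1/(ωC) = 76.15 Ω
Net reactance X = X_L − X_C = 137.5 Ω
Z = 14.80 + j137.5 Ω
|Z| = √(14.80² + 137.5²) = 138.3 Ω
∠Z = arctan(137.5/14.80) = 83.86°
cos φ = cos(83.86°) = 0.1070

0.1070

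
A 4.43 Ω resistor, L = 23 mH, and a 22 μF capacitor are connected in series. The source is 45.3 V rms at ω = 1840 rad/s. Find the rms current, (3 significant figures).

2.49 A

X_L = ωL = 42.3 Ω
X_C = 1/(ωC) = 24.7 Ω
Net reactance X = X_L − X_C = 17.6 Ω
Z = 4.43 + j17.6 Ω
|Z| = √(4.43² + 17.6²) = 18.2 Ω
I = V/|Z| = 45.3/18.2 = 2.49 A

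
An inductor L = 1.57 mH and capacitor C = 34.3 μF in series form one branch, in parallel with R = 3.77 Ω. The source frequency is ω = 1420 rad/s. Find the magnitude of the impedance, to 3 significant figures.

3.69 Ω

X_L = ωL = 2.23 Ω
X_C = 1/(ωC) = 20.5 Ω
Branch 1: Z₁ = R = 3.77 Ω
Branch 2 (series LC): Z₂ = j(X_L − X_C) = −j18.3 Ω
Parallel: Z = Z₁Z₂/(Z₁+Z₂), |Z| = 3.69 Ω, ∠Z = -11.6°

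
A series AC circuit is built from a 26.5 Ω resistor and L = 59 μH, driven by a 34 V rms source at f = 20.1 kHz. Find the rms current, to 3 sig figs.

1.24 A

ω = 2πf = 126300 rad/s
X_L = ωL = 7.45 Ω
Z = 26.5 + j7.45 Ω
|Z| = √(26.5² + 7.45²) = 27.5 Ω
I = V/|Z| = 34/27.5 = 1.24 A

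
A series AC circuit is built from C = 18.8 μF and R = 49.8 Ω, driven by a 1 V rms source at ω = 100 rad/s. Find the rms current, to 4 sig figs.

1.872 mA

X_C = 1/(ωC) = 531.9 Ω
Z = 49.80 − j531.9 Ω
|Z| = √(49.80² + 531.9²) = 534.2 Ω
I = V/|Z| = 1/534.2 = 1.872 mA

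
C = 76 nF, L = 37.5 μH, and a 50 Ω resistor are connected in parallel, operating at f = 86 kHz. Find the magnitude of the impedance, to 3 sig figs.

46.2 Ω

ω = 2πf = 540400 rad/s
X_L = ωL = 20.3 Ω
X_C = 1/(ωC) = 24.4 Ω
Parallel: admittances add. Y = 1/R + 1/(jωL) + jωC
Y = (0.0200 − j0.00828) S
|Y| = 0.0216 S → |Z| = 1/|Y| = 46.2 Ω, ∠Z = −∠Y = 22.5°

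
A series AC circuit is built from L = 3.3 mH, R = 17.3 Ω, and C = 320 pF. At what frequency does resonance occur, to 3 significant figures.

155 kHz

ω₀ = 1/√(LC) = 1/√(0.0033 × 3.2e-10) = 973100 rad/s
f₀ = ω₀/(2π) = 155 kHz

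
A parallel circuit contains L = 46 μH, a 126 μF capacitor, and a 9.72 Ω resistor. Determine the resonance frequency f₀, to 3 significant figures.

ω₀ = 1/√(LC) = 1/√(4.6e-05 × 0.000126) = 13140 rad/s
f₀ = ω₀/(2π) = 2.09 kHz

2.09 kHz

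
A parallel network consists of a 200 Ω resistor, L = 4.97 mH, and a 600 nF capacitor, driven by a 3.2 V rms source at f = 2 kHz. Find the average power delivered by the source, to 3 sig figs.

ω = 2πf = 12570 rad/s
X_L = ωL = 62.5 Ω
X_C = 1/(ωC) = 133 Ω
Parallel: admittances add. Y = 1/R + 1/(jωL) + jωC
Y = (0.00500 − j0.00847) S
|Y| = 0.00984 S → |Z| = 1/|Y| = 102 Ω, ∠Z = −∠Y = 59.5°
I = V/|Z| = 31.5 mA
P = VI cos φ = 3.2 × 0.0315 × cos(59.5°) = 51.2 mW

51.2 mW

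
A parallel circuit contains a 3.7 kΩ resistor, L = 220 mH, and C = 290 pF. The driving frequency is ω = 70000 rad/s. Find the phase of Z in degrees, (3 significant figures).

9.38°

X_L = ωL = 15400 Ω
X_C = 1/(ωC) = 49300 Ω
Parallel: admittances add. Y = 1/R + 1/(jωL) + jωC
Y = (0.000270 − j4.46e-05) S
|Y| = 0.000274 S → |Z| = 1/|Y| = 3650 Ω, ∠Z = −∠Y = 9.38°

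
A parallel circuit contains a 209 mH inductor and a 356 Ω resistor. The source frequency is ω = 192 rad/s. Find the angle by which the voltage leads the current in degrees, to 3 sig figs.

83.6°

X_L = ωL = 40.1 Ω
Parallel: admittances add. Y = 1/R + 1/(jωL)
Y = (0.00281 − j0.0249) S
|Y| = 0.0251 S → |Z| = 1/|Y| = 39.9 Ω, ∠Z = −∠Y = 83.6°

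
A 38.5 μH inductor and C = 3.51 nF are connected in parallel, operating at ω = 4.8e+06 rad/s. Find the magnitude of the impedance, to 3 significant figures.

87.4 Ω

X_L = ωL = 185 Ω
X_C = 1/(ωC) = 59.4 Ω
Parallel: admittances add. Y = 1/(jωL) + jωC
Y = (0 + j0.0114) S
|Y| = 0.0114 S → |Z| = 1/|Y| = 87.4 Ω, ∠Z = −∠Y = -90.0°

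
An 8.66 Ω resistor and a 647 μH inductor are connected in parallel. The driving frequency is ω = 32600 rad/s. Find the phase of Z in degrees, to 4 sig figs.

X_L = ωL = 21.09 Ω
Parallel: admittances add. Y = 1/R + 1/(jωL)
Y = (0.1155 − j0.04741) S
|Y| = 0.1248 S → |Z| = 1/|Y| = 8.011 Ω, ∠Z = −∠Y = 22.32°

22.32°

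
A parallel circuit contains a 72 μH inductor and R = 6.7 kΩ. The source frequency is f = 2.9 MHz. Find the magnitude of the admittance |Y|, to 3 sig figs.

777 μS

ω = 2πf = 1.822e+07 rad/s
X_L = ωL = 1310 Ω
Parallel: admittances add. Y = 1/R + 1/(jωL)
Y = (0.000149 − j0.000762) S
|Y| = 0.000777 S → |Z| = 1/|Y| = 1290 Ω, ∠Z = −∠Y = 78.9°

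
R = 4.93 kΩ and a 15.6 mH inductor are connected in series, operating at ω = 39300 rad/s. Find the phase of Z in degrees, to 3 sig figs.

7.09°

X_L = ωL = 613 Ω
Z = 4930 + j613 Ω
|Z| = √(4930² + 613²) = 4970 Ω
∠Z = arctan(613/4930) = 7.09°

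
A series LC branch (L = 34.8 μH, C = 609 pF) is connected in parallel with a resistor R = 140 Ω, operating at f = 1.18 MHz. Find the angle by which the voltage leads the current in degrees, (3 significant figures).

75.4°

ω = 2πf = 7.414e+06 rad/s
X_L = ωL = 258 Ω
X_C = 1/(ωC) = 221 Ω
Branch 1: Z₁ = R = 140 Ω
Branch 2 (series LC): Z₂ = j(X_L − X_C) = j36.5 Ω
Parallel: Z = Z₁Z₂/(Z₁+Z₂), |Z| = 35.4 Ω, ∠Z = 75.4°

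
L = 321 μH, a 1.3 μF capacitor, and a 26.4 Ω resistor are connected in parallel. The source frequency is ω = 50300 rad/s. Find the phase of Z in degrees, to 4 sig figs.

-5.214°

X_L = ωL = 16.15 Ω
X_C = 1/(ωC) = 15.29 Ω
Parallel: admittances add. Y = 1/R + 1/(jωL) + jωC
Y = (0.03788 + j0.003456) S
|Y| = 0.03804 S → |Z| = 1/|Y| = 26.29 Ω, ∠Z = −∠Y = -5.214°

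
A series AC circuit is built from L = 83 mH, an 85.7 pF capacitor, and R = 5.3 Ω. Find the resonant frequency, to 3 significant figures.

ω₀ = 1/√(LC) = 1/√(0.083 × 8.57e-11) = 374900 rad/s
f₀ = ω₀/(2π) = 59.7 kHz

59.7 kHz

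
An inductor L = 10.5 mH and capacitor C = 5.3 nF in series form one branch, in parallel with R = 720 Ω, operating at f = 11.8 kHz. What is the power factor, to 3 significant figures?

0.926

ω = 2πf = 74140 rad/s
X_L = ωL = 778 Ω
X_C = 1/(ωC) = 2540 Ω
Branch 1: Z₁ = R = 720 Ω
Branch 2 (series LC): Z₂ = j(X_L − X_C) = −j1770 Ω
Parallel: Z = Z₁Z₂/(Z₁+Z₂), |Z| = 667 Ω, ∠Z = -22.2°
cos φ = cos(-22.2°) = 0.926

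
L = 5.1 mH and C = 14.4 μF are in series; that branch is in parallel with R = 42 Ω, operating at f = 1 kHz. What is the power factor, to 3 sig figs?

ω = 2πf = 6283 rad/s
X_L = ωL = 32.0 Ω
X_C = 1/(ωC) = 11.1 Ω
Branch 1: Z₁ = R = 42.0 Ω
Branch 2 (series LC): Z₂ = j(X_L − X_C) = j21.0 Ω
Parallel: Z = Z₁Z₂/(Z₁+Z₂), |Z| = 18.8 Ω, ∠Z = 63.4°
cos φ = cos(63.4°) = 0.447

0.447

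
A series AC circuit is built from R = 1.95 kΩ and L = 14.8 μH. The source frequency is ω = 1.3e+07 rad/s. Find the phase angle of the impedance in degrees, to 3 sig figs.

5.63°

X_L = ωL = 192 Ω
Z = 1950 + j192 Ω
|Z| = √(1950² + 192²) = 1960 Ω
∠Z = arctan(192/1950) = 5.63°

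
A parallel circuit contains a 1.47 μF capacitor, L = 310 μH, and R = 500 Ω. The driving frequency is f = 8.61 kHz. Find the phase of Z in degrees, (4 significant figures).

ω = 2πf = 54100 rad/s
X_L = ωL = 16.77 Ω
X_C = 1/(ωC) = 12.57 Ω
Parallel: admittances add. Y = 1/R + 1/(jωL) + jωC
Y = (0.002000 + j0.01990) S
|Y| = 0.02000 S → |Z| = 1/|Y| = 50.01 Ω, ∠Z = −∠Y = -84.26°

-84.26°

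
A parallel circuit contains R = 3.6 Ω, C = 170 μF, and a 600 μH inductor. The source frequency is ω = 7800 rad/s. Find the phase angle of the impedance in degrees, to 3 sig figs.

-76.0°

X_L = ωL = 4.68 Ω
X_C = 1/(ωC) = 0.754 Ω
Parallel: admittances add. Y = 1/R + 1/(jωL) + jωC
Y = (0.278 + j1.11) S
|Y| = 1.15 S → |Z| = 1/|Y| = 0.872 Ω, ∠Z = −∠Y = -76.0°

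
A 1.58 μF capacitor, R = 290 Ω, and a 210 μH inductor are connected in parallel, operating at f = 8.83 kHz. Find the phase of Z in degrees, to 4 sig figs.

ω = 2πf = 55480 rad/s
X_L = ωL = 11.65 Ω
X_C = 1/(ωC) = 11.41 Ω
Parallel: admittances add. Y = 1/R + 1/(jωL) + jωC
Y = (0.003448 + j0.001829) S
|Y| = 0.003903 S → |Z| = 1/|Y| = 256.2 Ω, ∠Z = −∠Y = -27.94°

-27.94°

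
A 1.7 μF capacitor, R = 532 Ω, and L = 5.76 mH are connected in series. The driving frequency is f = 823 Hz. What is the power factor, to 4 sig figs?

ω = 2πf = 5171 rad/s
X_L = ωL = 29.79 Ω
X_C = 1/(ωC) = 113.8 Ω
Net reactance X = X_L − X_C = -83.97 Ω
Z = 532.0 − j83.97 Ω
|Z| = √(532.0² + 83.97²) = 538.6 Ω
∠Z = arctan(-83.97/532.0) = -8.969°
cos φ = cos(-8.969°) = 0.9878

0.9878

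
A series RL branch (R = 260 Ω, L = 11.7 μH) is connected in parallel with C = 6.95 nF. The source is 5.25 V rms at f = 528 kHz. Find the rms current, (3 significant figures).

ω = 2πf = 3.318e+06 rad/s
X_L = ωL = 38.8 Ω
X_C = 1/(ωC) = 43.4 Ω
Branch 1 (R+jX_L): Z₁ = 260 + j38.8 Ω, |Z₁| = 263 Ω
Branch 2 (−jX_C): Z₂ = −j43.4 Ω
Parallel: Z = Z₁Z₂/(Z₁+Z₂), |Z| = 43.8 Ω, ∠Z = -80.5°
I = V/|Z| = 5.25/43.8 = 120 mA

120 mA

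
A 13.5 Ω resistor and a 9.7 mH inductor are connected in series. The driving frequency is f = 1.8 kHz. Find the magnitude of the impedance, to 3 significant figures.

111 Ω

ω = 2πf = 11310 rad/s
X_L = ωL = 110 Ω
Z = 13.5 + j110 Ω
|Z| = √(13.5² + 110²) = 111 Ω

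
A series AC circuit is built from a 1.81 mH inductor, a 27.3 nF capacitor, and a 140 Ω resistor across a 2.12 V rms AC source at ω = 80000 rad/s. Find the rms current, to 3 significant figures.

6.18 mA

X_L = ωL = 145 Ω
X_C = 1/(ωC) = 458 Ω
Net reactance X = X_L − X_C = -313 Ω
Z = 140 − j313 Ω
|Z| = √(140² + 313²) = 343 Ω
I = V/|Z| = 2.12/343 = 6.18 mA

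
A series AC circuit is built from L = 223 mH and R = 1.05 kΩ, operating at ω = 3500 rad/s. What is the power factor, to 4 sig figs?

X_L = ωL = 780.5 Ω
Z = 1050 + j780.5 Ω
|Z| = √(1050² + 780.5²) = 1308 Ω
∠Z = arctan(780.5/1050) = 36.62°
cos φ = cos(36.62°) = 0.8026

0.8026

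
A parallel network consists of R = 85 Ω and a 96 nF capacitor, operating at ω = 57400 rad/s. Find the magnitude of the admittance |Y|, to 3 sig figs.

X_C = 1/(ωC) = 181 Ω
Parallel: admittances add. Y = 1/R + jωC
Y = (0.0118 + j0.00551) S
|Y| = 0.0130 S → |Z| = 1/|Y| = 77.0 Ω, ∠Z = −∠Y = -25.1°

13.0 mS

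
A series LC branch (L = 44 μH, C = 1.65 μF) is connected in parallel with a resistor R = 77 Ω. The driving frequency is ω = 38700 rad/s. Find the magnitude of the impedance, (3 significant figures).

13.7 Ω

X_L = ωL = 1.70 Ω
X_C = 1/(ωC) = 15.7 Ω
Branch 1: Z₁ = R = 77.0 Ω
Branch 2 (series LC): Z₂ = j(X_L − X_C) = −j14.0 Ω
Parallel: Z = Z₁Z₂/(Z₁+Z₂), |Z| = 13.7 Ω, ∠Z = -79.7°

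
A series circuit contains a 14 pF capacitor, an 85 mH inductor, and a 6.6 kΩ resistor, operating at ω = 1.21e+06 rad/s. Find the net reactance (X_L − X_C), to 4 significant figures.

X_L = ωL = 102900 Ω
X_C = 1/(ωC) = 59030 Ω
X = 102900 − 59030 = 43820 Ω

43820 Ω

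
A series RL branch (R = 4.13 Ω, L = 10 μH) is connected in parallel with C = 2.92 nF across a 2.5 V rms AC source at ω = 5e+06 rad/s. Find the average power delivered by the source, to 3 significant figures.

10.3 mW

X_L = ωL = 50.0 Ω
X_C = 1/(ωC) = 68.5 Ω
Branch 1 (R+jX_L): Z₁ = 4.13 + j50.0 Ω, |Z₁| = 50.2 Ω
Branch 2 (−jX_C): Z₂ = −j68.5 Ω
Parallel: Z = Z₁Z₂/(Z₁+Z₂), |Z| = 181 Ω, ∠Z = 72.7°
I = V/|Z| = 13.8 mA
P = VI cos φ = 2.5 × 0.0138 × cos(72.7°) = 10.3 mW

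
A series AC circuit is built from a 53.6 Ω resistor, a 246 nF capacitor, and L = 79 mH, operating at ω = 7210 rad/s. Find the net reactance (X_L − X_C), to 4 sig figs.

5.784 Ω

X_L = ωL = 569.6 Ω
X_C = 1/(ωC) = 563.8 Ω
X = 569.6 − 563.8 = 5.784 Ω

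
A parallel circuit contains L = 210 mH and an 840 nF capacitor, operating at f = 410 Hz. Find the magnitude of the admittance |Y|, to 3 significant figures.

ω = 2πf = 2576 rad/s
X_L = ωL = 541 Ω
X_C = 1/(ωC) = 462 Ω
Parallel: admittances add. Y = 1/(jωL) + jωC
Y = (0 + j0.000315) S
|Y| = 0.000315 S → |Z| = 1/|Y| = 3170 Ω, ∠Z = −∠Y = -90.0°

315 μS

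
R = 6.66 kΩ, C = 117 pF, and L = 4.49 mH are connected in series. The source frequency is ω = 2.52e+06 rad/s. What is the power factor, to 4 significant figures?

X_L = ωL = 11310 Ω
X_C = 1/(ωC) = 3392 Ω
Net reactance X = X_L − X_C = 7923 Ω
Z = 6660 + j7923 Ω
|Z| = √(6660² + 7923²) = 10350 Ω
∠Z = arctan(7923/6660) = 49.95°
cos φ = cos(49.95°) = 0.6435

0.6435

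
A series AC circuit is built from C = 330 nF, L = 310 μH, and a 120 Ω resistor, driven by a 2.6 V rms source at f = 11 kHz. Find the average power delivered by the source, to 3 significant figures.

ω = 2πf = 69120 rad/s
X_L = ωL = 21.4 Ω
X_C = 1/(ωC) = 43.8 Ω
Net reactance X = X_L − X_C = -22.4 Ω
Z = 120 − j22.4 Ω
|Z| = √(120² + 22.4²) = 122 Ω
∠Z = arctan(-22.4/120) = -10.6°
I = V/|Z| = 21.3 mA
P = VI cos φ = 2.6 × 0.0213 × cos(-10.6°) = 54.4 mW

54.4 mW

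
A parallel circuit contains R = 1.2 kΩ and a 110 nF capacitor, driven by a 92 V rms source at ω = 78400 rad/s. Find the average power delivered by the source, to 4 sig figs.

X_C = 1/(ωC) = 116.0 Ω
Parallel: admittances add. Y = 1/R + jωC
Y = (0.0008333 + j0.008624) S
|Y| = 0.008664 S → |Z| = 1/|Y| = 115.4 Ω, ∠Z = −∠Y = -84.48°
I = V/|Z| = 797.1 mA
P = VI cos φ = 92 × 0.7971 × cos(-84.48°) = 7.053 W

7.053 W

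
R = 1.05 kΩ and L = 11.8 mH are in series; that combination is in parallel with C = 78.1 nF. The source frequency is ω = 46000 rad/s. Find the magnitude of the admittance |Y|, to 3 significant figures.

3.29 mS

X_L = ωL = 543 Ω
X_C = 1/(ωC) = 278 Ω
Branch 1 (R+jX_L): Z₁ = 1050 + j543 Ω, |Z₁| = 1180 Ω
Branch 2 (−jX_C): Z₂ = −j278 Ω
Parallel: Z = Z₁Z₂/(Z₁+Z₂), |Z| = 304 Ω, ∠Z = -76.8°
|Y| = 1/|Z| = 3.29 mS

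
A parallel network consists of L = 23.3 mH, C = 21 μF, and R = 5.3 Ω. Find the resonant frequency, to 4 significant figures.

ω₀ = 1/√(LC) = 1/√(0.0233 × 2.1e-05) = 1430 rad/s
f₀ = ω₀/(2π) = 227.5 Hz

227.5 Hz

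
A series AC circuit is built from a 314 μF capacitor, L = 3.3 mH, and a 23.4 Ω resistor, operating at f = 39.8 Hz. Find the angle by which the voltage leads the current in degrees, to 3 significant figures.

-27.0°

ω = 2πf = 250.1 rad/s
X_L = ωL = 0.825 Ω
X_C = 1/(ωC) = 12.7 Ω
Net reactance X = X_L − X_C = -11.9 Ω
Z = 23.4 − j11.9 Ω
|Z| = √(23.4² + 11.9²) = 26.3 Ω
∠Z = arctan(-11.9/23.4) = -27.0°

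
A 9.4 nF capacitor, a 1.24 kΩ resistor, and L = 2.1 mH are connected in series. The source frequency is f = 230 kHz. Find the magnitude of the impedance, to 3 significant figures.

ω = 2πf = 1.445e+06 rad/s
X_L = ωL = 3030 Ω
X_C = 1/(ωC) = 73.6 Ω
Net reactance X = X_L − X_C = 2960 Ω
Z = 1240 + j2960 Ω
|Z| = √(1240² + 2960²) = 3210 Ω

3210 Ω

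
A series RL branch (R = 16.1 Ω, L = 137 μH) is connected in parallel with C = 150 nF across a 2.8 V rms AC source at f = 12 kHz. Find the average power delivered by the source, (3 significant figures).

ω = 2πf = 75400 rad/s
X_L = ωL = 10.3 Ω
X_C = 1/(ωC) = 88.4 Ω
Branch 1 (R+jX_L): Z₁ = 16.1 + j10.3 Ω, |Z₁| = 19.1 Ω
Branch 2 (−jX_C): Z₂ = −j88.4 Ω
Parallel: Z = Z₁Z₂/(Z₁+Z₂), |Z| = 21.2 Ω, ∠Z = 21.0°
I = V/|Z| = 132 mA
P = VI cos φ = 2.8 × 0.132 × cos(21.0°) = 345 mW

345 mW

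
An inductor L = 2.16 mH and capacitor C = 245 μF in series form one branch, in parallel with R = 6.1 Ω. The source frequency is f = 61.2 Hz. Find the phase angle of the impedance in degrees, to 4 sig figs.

ω = 2πf = 384.5 rad/s
X_L = ωL = 0.8306 Ω
X_C = 1/(ωC) = 10.61 Ω
Branch 1: Z₁ = R = 6.100 Ω
Branch 2 (series LC): Z₂ = j(X_L − X_C) = −j9.784 Ω
Parallel: Z = Z₁Z₂/(Z₁+Z₂), |Z| = 5.176 Ω, ∠Z = -31.94°

-31.94°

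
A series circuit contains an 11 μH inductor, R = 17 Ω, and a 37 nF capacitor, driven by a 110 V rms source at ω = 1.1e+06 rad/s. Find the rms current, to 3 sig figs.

5.22 A

X_L = ωL = 12.1 Ω
X_C = 1/(ωC) = 24.6 Ω
Net reactance X = X_L − X_C = -12.5 Ω
Z = 17.0 − j12.5 Ω
|Z| = √(17.0² + 12.5²) = 21.1 Ω
I = V/|Z| = 110/21.1 = 5.22 A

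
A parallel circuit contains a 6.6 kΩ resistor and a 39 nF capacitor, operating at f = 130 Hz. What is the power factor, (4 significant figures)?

0.9786

ω = 2πf = 816.8 rad/s
X_C = 1/(ωC) = 31390 Ω
Parallel: admittances add. Y = 1/R + jωC
Y = (0.0001515 + j3.186e-05) S
|Y| = 0.0001548 S → |Z| = 1/|Y| = 6459 Ω, ∠Z = −∠Y = -11.87°
cos φ = cos(-11.87°) = 0.9786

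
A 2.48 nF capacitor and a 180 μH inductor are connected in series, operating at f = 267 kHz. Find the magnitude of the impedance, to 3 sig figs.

61.6 Ω

ω = 2πf = 1.678e+06 rad/s
X_L = ωL = 302 Ω
X_C = 1/(ωC) = 240 Ω
Net reactance X = X_L − X_C = 61.6 Ω
Z = j61.6 Ω
|Z| = √(0² + 61.6²) = 61.6 Ω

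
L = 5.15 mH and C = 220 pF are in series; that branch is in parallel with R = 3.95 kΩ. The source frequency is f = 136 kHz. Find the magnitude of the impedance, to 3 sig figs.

ω = 2πf = 854500 rad/s
X_L = ωL = 4400 Ω
X_C = 1/(ωC) = 5320 Ω
Branch 1: Z₁ = R = 3950 Ω
Branch 2 (series LC): Z₂ = j(X_L − X_C) = −j919 Ω
Parallel: Z = Z₁Z₂/(Z₁+Z₂), |Z| = 895 Ω, ∠Z = -76.9°

895 Ω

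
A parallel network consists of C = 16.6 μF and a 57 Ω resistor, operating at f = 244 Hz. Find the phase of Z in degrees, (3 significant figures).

-55.4°

ω = 2πf = 1533 rad/s
X_C = 1/(ωC) = 39.3 Ω
Parallel: admittances add. Y = 1/R + jωC
Y = (0.0175 + j0.0254) S
|Y| = 0.0309 S → |Z| = 1/|Y| = 32.4 Ω, ∠Z = −∠Y = -55.4°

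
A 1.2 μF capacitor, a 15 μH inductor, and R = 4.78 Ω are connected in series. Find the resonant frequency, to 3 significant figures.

ω₀ = 1/√(LC) = 1/√(1.5e-05 × 1.2e-06) = 235700 rad/s
f₀ = ω₀/(2π) = 37.5 kHz

37.5 kHz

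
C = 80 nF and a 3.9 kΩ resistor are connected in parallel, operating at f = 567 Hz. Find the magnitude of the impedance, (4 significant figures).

ω = 2πf = 3563 rad/s
X_C = 1/(ωC) = 3509 Ω
Parallel: admittances add. Y = 1/R + jωC
Y = (0.0002564 + j0.0002850) S
|Y| = 0.0003834 S → |Z| = 1/|Y| = 2608 Ω, ∠Z = −∠Y = -48.02°

2608 Ω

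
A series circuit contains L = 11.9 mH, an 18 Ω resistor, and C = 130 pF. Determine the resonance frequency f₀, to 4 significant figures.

ω₀ = 1/√(LC) = 1/√(0.0119 × 1.3e-10) = 804000 rad/s
f₀ = ω₀/(2π) = 128.0 kHz

128.0 kHz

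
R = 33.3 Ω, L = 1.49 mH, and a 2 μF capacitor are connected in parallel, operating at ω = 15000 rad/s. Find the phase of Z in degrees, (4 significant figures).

26.15°

X_L = ωL = 22.35 Ω
X_C = 1/(ωC) = 33.33 Ω
Parallel: admittances add. Y = 1/R + 1/(jωL) + jωC
Y = (0.03003 − j0.01474) S
|Y| = 0.03345 S → |Z| = 1/|Y| = 29.89 Ω, ∠Z = −∠Y = 26.15°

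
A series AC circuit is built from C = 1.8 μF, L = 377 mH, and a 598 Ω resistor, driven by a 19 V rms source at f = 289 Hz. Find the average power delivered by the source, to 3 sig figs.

431 mW

ω = 2πf = 1816 rad/s
X_L = ωL = 685 Ω
X_C = 1/(ωC) = 306 Ω
Net reactance X = X_L − X_C = 379 Ω
Z = 598 + j379 Ω
|Z| = √(598² + 379²) = 708 Ω
∠Z = arctan(379/598) = 32.3°
I = V/|Z| = 26.8 mA
P = VI cos φ = 19 × 0.0268 × cos(32.3°) = 431 mW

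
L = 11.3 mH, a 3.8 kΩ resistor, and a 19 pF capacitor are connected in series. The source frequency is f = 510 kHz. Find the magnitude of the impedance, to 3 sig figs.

ω = 2πf = 3.204e+06 rad/s
X_L = ωL = 36200 Ω
X_C = 1/(ωC) = 16400 Ω
Net reactance X = X_L − X_C = 19800 Ω
Z = 3800 + j19800 Ω
|Z| = √(3800² + 19800²) = 20100 Ω

20100 Ω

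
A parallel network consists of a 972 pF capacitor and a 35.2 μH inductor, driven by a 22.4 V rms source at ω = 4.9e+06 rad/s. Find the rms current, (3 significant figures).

X_L = ωL = 172 Ω
X_C = 1/(ωC) = 210 Ω
Parallel: admittances add. Y = 1/(jωL) + jωC
Y = (0 − j0.00103) S
|Y| = 0.00103 S → |Z| = 1/|Y| = 966 Ω, ∠Z = −∠Y = 90.0°
I = V/|Z| = 22.4/966 = 23.2 mA

23.2 mA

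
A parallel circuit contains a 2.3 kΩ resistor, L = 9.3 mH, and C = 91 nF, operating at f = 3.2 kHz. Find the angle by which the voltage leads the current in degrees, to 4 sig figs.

82.96°

ω = 2πf = 20110 rad/s
X_L = ωL = 187.0 Ω
X_C = 1/(ωC) = 546.5 Ω
Parallel: admittances add. Y = 1/R + 1/(jωL) + jωC
Y = (0.0004348 − j0.003518) S
|Y| = 0.003545 S → |Z| = 1/|Y| = 282.1 Ω, ∠Z = −∠Y = 82.96°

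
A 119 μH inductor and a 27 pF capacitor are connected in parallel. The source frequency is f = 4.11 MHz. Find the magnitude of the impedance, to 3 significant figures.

2690 Ω

ω = 2πf = 2.582e+07 rad/s
X_L = ωL = 3070 Ω
X_C = 1/(ωC) = 1430 Ω
Parallel: admittances add. Y = 1/(jωL) + jωC
Y = (0 + j0.000372) S
|Y| = 0.000372 S → |Z| = 1/|Y| = 2690 Ω, ∠Z = −∠Y = -90.0°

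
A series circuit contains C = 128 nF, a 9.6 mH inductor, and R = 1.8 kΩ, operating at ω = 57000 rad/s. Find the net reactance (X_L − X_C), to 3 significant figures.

X_L = ωL = 547 Ω
X_C = 1/(ωC) = 137 Ω
X = 547 − 137 = 410 Ω

410 Ω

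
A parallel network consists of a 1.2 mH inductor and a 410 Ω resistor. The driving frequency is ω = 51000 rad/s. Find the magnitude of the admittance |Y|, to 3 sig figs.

X_L = ωL = 61.2 Ω
Parallel: admittances add. Y = 1/R + 1/(jωL)
Y = (0.00244 − j0.0163) S
|Y| = 0.0165 S → |Z| = 1/|Y| = 60.5 Ω, ∠Z = −∠Y = 81.5°

16.5 mS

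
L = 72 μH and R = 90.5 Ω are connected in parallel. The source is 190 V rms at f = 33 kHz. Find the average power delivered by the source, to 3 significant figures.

399 W

ω = 2πf = 207300 rad/s
X_L = ωL = 14.9 Ω
Parallel: admittances add. Y = 1/R + 1/(jωL)
Y = (0.0110 − j0.0670) S
|Y| = 0.0679 S → |Z| = 1/|Y| = 14.7 Ω, ∠Z = −∠Y = 80.6°
I = V/|Z| = 12.9 A
P = VI cos φ = 190 × 12.9 × cos(80.6°) = 399 W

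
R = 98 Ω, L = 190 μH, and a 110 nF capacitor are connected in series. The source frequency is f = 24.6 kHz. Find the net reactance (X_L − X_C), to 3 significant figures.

ω = 2πf = 154600 rad/s
X_L = ωL = 29.4 Ω
X_C = 1/(ωC) = 58.8 Ω
X = 29.4 − 58.8 = -29.4 Ω

-29.4 Ω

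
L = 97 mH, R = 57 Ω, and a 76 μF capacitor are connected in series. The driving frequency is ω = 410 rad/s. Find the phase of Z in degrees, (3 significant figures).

7.67°

X_L = ωL = 39.8 Ω
X_C = 1/(ωC) = 32.1 Ω
Net reactance X = X_L − X_C = 7.68 Ω
Z = 57.0 + j7.68 Ω
|Z| = √(57.0² + 7.68²) = 57.5 Ω
∠Z = arctan(7.68/57.0) = 7.67°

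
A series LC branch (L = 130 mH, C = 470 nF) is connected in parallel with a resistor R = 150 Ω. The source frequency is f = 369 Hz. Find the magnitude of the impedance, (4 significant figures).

145.7 Ω

ω = 2πf = 2318 rad/s
X_L = ωL = 301.4 Ω
X_C = 1/(ωC) = 917.7 Ω
Branch 1: Z₁ = R = 150.0 Ω
Branch 2 (series LC): Z₂ = j(X_L − X_C) = −j616.3 Ω
Parallel: Z = Z₁Z₂/(Z₁+Z₂), |Z| = 145.7 Ω, ∠Z = -13.68°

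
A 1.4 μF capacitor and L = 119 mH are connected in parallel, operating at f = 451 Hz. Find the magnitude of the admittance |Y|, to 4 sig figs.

1.002 mS

ω = 2πf = 2834 rad/s
X_L = ωL = 337.2 Ω
X_C = 1/(ωC) = 252.1 Ω
Parallel: admittances add. Y = 1/(jωL) + jωC
Y = (0 + j0.001002) S
|Y| = 0.001002 S → |Z| = 1/|Y| = 998.3 Ω, ∠Z = −∠Y = -90.00°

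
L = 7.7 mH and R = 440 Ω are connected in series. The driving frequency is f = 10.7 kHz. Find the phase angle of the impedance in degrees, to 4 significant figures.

49.64°

ω = 2πf = 67230 rad/s
X_L = ωL = 517.7 Ω
Z = 440.0 + j517.7 Ω
|Z| = √(440.0² + 517.7²) = 679.4 Ω
∠Z = arctan(517.7/440.0) = 49.64°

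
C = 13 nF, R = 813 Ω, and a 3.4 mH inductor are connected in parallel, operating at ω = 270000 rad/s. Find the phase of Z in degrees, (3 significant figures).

-63.1°

X_L = ωL = 918 Ω
X_C = 1/(ωC) = 285 Ω
Parallel: admittances add. Y = 1/R + 1/(jωL) + jωC
Y = (0.00123 + j0.00242) S
|Y| = 0.00272 S → |Z| = 1/|Y| = 368 Ω, ∠Z = −∠Y = -63.1°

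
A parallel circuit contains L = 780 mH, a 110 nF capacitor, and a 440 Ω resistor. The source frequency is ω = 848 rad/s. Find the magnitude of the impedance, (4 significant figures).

373.3 Ω

X_L = ωL = 661.4 Ω
X_C = 1/(ωC) = 10720 Ω
Parallel: admittances add. Y = 1/R + 1/(jωL) + jωC
Y = (0.002273 − j0.001419) S
|Y| = 0.002679 S → |Z| = 1/|Y| = 373.3 Ω, ∠Z = −∠Y = 31.97°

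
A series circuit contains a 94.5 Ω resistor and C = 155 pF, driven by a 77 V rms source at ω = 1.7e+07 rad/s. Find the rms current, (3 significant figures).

197 mA

X_C = 1/(ωC) = 380 Ω
Z = 94.5 − j380 Ω
|Z| = √(94.5² + 380²) = 391 Ω
I = V/|Z| = 77/391 = 197 mA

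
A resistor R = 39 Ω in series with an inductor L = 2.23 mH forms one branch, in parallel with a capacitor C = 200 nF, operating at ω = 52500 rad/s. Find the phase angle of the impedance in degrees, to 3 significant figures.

-47.7°

X_L = ωL = 117 Ω
X_C = 1/(ωC) = 95.2 Ω
Branch 1 (R+jX_L): Z₁ = 39.0 + j117 Ω, |Z₁| = 123 Ω
Branch 2 (−jX_C): Z₂ = −j95.2 Ω
Parallel: Z = Z₁Z₂/(Z₁+Z₂), |Z| = 263 Ω, ∠Z = -47.7°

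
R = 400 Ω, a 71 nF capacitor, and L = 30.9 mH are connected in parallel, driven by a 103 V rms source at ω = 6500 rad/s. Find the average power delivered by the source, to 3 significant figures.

X_L = ωL = 201 Ω
X_C = 1/(ωC) = 2170 Ω
Parallel: admittances add. Y = 1/R + 1/(jωL) + jωC
Y = (0.00250 − j0.00452) S
|Y| = 0.00516 S → |Z| = 1/|Y| = 194 Ω, ∠Z = −∠Y = 61.0°
I = V/|Z| = 532 mA
P = VI cos φ = 103 × 0.532 × cos(61.0°) = 26.5 W

26.5 W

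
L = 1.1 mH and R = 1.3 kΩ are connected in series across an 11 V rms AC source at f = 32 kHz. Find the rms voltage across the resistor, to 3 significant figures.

ω = 2πf = 201100 rad/s
X_L = ωL = 221 Ω
Z = 1300 + j221 Ω
|Z| = √(1300² + 221²) = 1320 Ω
I = V/|Z| = 8.34 mA
V_R = I·|Z_R| = 0.00834 × 1300 = 10.8 V

10.8 V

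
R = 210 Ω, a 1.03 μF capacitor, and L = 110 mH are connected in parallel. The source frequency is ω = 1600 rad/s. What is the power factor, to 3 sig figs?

0.763

X_L = ωL = 176 Ω
X_C = 1/(ωC) = 607 Ω
Parallel: admittances add. Y = 1/R + 1/(jωL) + jωC
Y = (0.00476 − j0.00403) S
|Y| = 0.00624 S → |Z| = 1/|Y| = 160 Ω, ∠Z = −∠Y = 40.3°
cos φ = cos(40.3°) = 0.763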